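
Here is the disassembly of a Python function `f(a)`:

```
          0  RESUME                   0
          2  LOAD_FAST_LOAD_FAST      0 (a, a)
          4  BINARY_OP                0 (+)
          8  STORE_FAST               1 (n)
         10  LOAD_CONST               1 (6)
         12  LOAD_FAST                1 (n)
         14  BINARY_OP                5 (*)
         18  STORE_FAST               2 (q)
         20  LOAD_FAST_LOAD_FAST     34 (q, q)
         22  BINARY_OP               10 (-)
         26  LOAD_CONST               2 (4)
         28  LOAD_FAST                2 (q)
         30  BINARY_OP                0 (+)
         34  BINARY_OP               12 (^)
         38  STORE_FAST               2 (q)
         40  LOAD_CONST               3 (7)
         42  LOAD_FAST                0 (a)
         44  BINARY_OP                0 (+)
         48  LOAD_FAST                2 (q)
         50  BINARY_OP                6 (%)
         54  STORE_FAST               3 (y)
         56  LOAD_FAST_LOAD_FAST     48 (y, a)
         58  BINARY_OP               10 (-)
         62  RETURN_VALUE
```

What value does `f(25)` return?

7

LOAD_FAST_LOAD_FAST a,a → push 25,25. Stack: [25, 25]
BINARY_OP + → 25 + 25 = 50. Stack: [50]
STORE_FAST n → n=50. Stack: []
LOAD_CONST → push 6. Stack: [6]
LOAD_FAST n → push 50. Stack: [6, 50]
BINARY_OP * → 6 * 50 = 300. Stack: [300]
STORE_FAST q → q=300. Stack: []
LOAD_FAST_LOAD_FAST q,q → push 300,300. Stack: [300, 300]
BINARY_OP - → 300 - 300 = 0. Stack: [0]
LOAD_CONST → push 4. Stack: [0, 4]
LOAD_FAST q → push 300. Stack: [0, 4, 300]
BINARY_OP + → 4 + 300 = 304. Stack: [0, 304]
BINARY_OP ^ → 0 ^ 304 = 304. Stack: [304]
STORE_FAST q → q=304. Stack: []
LOAD_CONST → push 7. Stack: [7]
LOAD_FAST a → push 25. Stack: [7, 25]
BINARY_OP + → 7 + 25 = 32. Stack: [32]
LOAD_FAST q → push 304. Stack: [32, 304]
BINARY_OP % → 32 % 304 = 32. Stack: [32]
STORE_FAST y → y=32. Stack: []
LOAD_FAST_LOAD_FAST y,a → push 32,25. Stack: [32, 25]
BINARY_OP - → 32 - 25 = 7. Stack: [7]
RETURN_VALUE → return 7.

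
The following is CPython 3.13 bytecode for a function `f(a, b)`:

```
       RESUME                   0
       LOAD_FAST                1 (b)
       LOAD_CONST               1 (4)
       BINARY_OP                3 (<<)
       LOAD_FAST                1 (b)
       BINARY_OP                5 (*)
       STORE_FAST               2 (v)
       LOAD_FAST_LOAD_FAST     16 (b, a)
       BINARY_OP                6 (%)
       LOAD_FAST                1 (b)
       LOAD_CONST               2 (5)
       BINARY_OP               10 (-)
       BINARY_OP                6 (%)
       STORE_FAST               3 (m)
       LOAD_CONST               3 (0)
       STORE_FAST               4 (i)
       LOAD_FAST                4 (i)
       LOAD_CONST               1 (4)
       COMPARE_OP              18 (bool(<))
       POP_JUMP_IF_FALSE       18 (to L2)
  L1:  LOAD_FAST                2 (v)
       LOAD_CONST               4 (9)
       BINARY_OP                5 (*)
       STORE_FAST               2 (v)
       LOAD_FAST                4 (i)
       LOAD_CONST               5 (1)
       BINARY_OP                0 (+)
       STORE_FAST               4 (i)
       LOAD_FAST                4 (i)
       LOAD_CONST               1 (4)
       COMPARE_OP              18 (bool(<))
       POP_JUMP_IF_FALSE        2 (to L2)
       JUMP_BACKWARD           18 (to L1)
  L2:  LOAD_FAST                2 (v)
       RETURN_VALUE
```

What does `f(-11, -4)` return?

1679616

LOAD_FAST b → push -4
LOAD_CONST → push 4
BINARY_OP << → -4 << 4 = -64
LOAD_FAST b → push -4
BINARY_OP * → -64 * -4 = 256
STORE_FAST v → v=256
LOAD_FAST_LOAD_FAST b,a → push -4,-11
BINARY_OP % → -4 % -11 = -4
LOAD_FAST b → push -4
LOAD_CONST → push 5
BINARY_OP - → -4 - 5 = -9
BINARY_OP % → -4 % -9 = -4
STORE_FAST m → m=-4
LOAD_CONST → push 0
STORE_FAST i → i=0
LOAD_FAST i → push 0
LOAD_CONST → push 4
COMPARE_OP bool(<) → 0 vs 4 = True
POP_JUMP_IF_FALSE → pop True; no jump
LOAD_FAST v → push 256
LOAD_CONST → push 9
BINARY_OP * → 256 * 9 = 2304
STORE_FAST v → v=2304
LOAD_FAST i → push 0
LOAD_CONST → push 1
BINARY_OP + → 0 + 1 = 1
STORE_FAST i → i=1
LOAD_FAST i → push 1
LOAD_CONST → push 4
COMPARE_OP bool(<) → 1 vs 4 = True
POP_JUMP_IF_FALSE → pop True; no jump
LOAD_FAST v → push 2304
LOAD_CONST → push 9
BINARY_OP * → 2304 * 9 = 20736
STORE_FAST v → v=20736
LOAD_FAST i → push 1
LOAD_CONST → push 1
BINARY_OP + → 1 + 1 = 2
STORE_FAST i → i=2
LOAD_FAST i → push 2
LOAD_CONST → push 4
COMPARE_OP bool(<) → 2 vs 4 = True
POP_JUMP_IF_FALSE → pop True; no jump
LOAD_FAST v → push 20736
LOAD_CONST → push 9
BINARY_OP * → 20736 * 9 = 186624
STORE_FAST v → v=186624
LOAD_FAST i → push 2
LOAD_CONST → push 1
BINARY_OP + → 2 + 1 = 3
STORE_FAST i → i=3
LOAD_FAST i → push 3
LOAD_CONST → push 4
COMPARE_OP bool(<) → 3 vs 4 = True
POP_JUMP_IF_FALSE → pop True; no jump
LOAD_FAST v → push 186624
LOAD_CONST → push 9
BINARY_OP * → 186624 * 9 = 1679616
STORE_FAST v → v=1679616
LOAD_FAST i → push 3
LOAD_CONST → push 1
BINARY_OP + → 3 + 1 = 4
STORE_FAST i → i=4
LOAD_FAST i → push 4
LOAD_CONST → push 4
COMPARE_OP bool(<) → 4 vs 4 = False
POP_JUMP_IF_FALSE → pop False; jump
LOAD_FAST v → push 1679616
RETURN_VALUE → return 1679616.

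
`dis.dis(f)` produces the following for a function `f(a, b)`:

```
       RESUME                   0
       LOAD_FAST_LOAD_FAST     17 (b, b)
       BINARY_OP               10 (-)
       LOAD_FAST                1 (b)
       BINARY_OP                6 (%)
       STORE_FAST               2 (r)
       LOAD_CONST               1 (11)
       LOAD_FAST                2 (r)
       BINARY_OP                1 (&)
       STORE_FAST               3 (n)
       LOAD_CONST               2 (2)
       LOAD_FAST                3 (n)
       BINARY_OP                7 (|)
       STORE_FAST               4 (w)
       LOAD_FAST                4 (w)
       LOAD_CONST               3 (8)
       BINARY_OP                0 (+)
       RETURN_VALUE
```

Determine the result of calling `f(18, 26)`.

10

LOAD_FAST_LOAD_FAST b,b → push 26,26. Stack: [26, 26]
BINARY_OP - → 26 - 26 = 0. Stack: [0]
LOAD_FAST b → push 26. Stack: [0, 26]
BINARY_OP % → 0 % 26 = 0. Stack: [0]
STORE_FAST r → r=0. Stack: []
LOAD_CONST → push 11. Stack: [11]
LOAD_FAST r → push 0. Stack: [11, 0]
BINARY_OP & → 11 & 0 = 0. Stack: [0]
STORE_FAST n → n=0. Stack: []
LOAD_CONST → push 2. Stack: [2]
LOAD_FAST n → push 0. Stack: [2, 0]
BINARY_OP | → 2 | 0 = 2. Stack: [2]
STORE_FAST w → w=2. Stack: []
LOAD_FAST w → push 2. Stack: [2]
LOAD_CONST → push 8. Stack: [2, 8]
BINARY_OP + → 2 + 8 = 10. Stack: [10]
RETURN_VALUE → return 10.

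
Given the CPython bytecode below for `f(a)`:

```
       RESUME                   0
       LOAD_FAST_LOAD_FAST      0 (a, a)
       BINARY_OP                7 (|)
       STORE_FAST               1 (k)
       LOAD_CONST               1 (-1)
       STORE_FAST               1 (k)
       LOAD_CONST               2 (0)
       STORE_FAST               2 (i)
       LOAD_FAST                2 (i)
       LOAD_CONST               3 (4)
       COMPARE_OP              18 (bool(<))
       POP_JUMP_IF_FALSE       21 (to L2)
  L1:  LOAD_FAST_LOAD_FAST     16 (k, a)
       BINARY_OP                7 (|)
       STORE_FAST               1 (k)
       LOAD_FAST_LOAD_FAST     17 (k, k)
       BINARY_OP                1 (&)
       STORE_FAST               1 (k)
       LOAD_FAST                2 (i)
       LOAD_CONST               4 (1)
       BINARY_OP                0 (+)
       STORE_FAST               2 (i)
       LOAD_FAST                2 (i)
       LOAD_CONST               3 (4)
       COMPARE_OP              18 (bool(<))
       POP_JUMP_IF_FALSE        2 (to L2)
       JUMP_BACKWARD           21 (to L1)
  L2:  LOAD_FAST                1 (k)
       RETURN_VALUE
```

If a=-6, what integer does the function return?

-1

LOAD_FAST_LOAD_FAST a,a → push -6,-6
BINARY_OP | → -6 | -6 = -6
STORE_FAST k → k=-6
LOAD_CONST → push -1
STORE_FAST k → k=-1
LOAD_CONST → push 0
STORE_FAST i → i=0
LOAD_FAST i → push 0
LOAD_CONST → push 4
COMPARE_OP bool(<) → 0 vs 4 = True
POP_JUMP_IF_FALSE → pop True; no jump
LOAD_FAST_LOAD_FAST k,a → push -1,-6
BINARY_OP | → -1 | -6 = -1
STORE_FAST k → k=-1
LOAD_FAST_LOAD_FAST k,k → push -1,-1
BINARY_OP & → -1 & -1 = -1
STORE_FAST k → k=-1
LOAD_FAST i → push 0
LOAD_CONST → push 1
BINARY_OP + → 0 + 1 = 1
STORE_FAST i → i=1
LOAD_FAST i → push 1
LOAD_CONST → push 4
COMPARE_OP bool(<) → 1 vs 4 = True
POP_JUMP_IF_FALSE → pop True; no jump
LOAD_FAST_LOAD_FAST k,a → push -1,-6
BINARY_OP | → -1 | -6 = -1
STORE_FAST k → k=-1
LOAD_FAST_LOAD_FAST k,k → push -1,-1
BINARY_OP & → -1 & -1 = -1
STORE_FAST k → k=-1
LOAD_FAST i → push 1
LOAD_CONST → push 1
BINARY_OP + → 1 + 1 = 2
STORE_FAST i → i=2
LOAD_FAST i → push 2
LOAD_CONST → push 4
COMPARE_OP bool(<) → 2 vs 4 = True
POP_JUMP_IF_FALSE → pop True; no jump
LOAD_FAST_LOAD_FAST k,a → push -1,-6
BINARY_OP | → -1 | -6 = -1
STORE_FAST k → k=-1
LOAD_FAST_LOAD_FAST k,k → push -1,-1
BINARY_OP & → -1 & -1 = -1
STORE_FAST k → k=-1
LOAD_FAST i → push 2
LOAD_CONST → push 1
BINARY_OP + → 2 + 1 = 3
STORE_FAST i → i=3
LOAD_FAST i → push 3
LOAD_CONST → push 4
COMPARE_OP bool(<) → 3 vs 4 = True
POP_JUMP_IF_FALSE → pop True; no jump
LOAD_FAST_LOAD_FAST k,a → push -1,-6
BINARY_OP | → -1 | -6 = -1
STORE_FAST k → k=-1
LOAD_FAST_LOAD_FAST k,k → push -1,-1
BINARY_OP & → -1 & -1 = -1
STORE_FAST k → k=-1
LOAD_FAST i → push 3
LOAD_CONST → push 1
BINARY_OP + → 3 + 1 = 4
STORE_FAST i → i=4
LOAD_FAST i → push 4
LOAD_CONST → push 4
COMPARE_OP bool(<) → 4 vs 4 = False
POP_JUMP_IF_FALSE → pop False; jump
LOAD_FAST k → push -1
RETURN_VALUE → return -1.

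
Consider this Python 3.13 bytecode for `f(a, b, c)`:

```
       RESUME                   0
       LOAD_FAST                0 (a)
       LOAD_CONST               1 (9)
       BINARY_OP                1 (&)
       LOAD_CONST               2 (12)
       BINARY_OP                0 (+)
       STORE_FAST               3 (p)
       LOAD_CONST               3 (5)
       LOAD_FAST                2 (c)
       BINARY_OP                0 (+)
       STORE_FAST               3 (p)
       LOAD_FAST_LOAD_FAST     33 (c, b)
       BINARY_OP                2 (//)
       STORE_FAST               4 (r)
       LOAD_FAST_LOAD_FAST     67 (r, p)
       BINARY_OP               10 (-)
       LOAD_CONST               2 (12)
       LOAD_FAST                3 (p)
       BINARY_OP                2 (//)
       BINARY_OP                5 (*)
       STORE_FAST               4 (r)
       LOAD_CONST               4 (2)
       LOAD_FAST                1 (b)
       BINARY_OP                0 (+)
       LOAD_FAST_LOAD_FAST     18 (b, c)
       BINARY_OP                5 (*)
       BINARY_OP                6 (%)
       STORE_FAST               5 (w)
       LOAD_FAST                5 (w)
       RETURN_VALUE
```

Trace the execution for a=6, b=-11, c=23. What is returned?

LOAD_FAST a → push 6. Stack: [6]
LOAD_CONST → push 9. Stack: [6, 9]
BINARY_OP & → 6 & 9 = 0. Stack: [0]
LOAD_CONST → push 12. Stack: [0, 12]
BINARY_OP + → 0 + 12 = 12. Stack: [12]
STORE_FAST p → p=12. Stack: []
LOAD_CONST → push 5. Stack: [5]
LOAD_FAST c → push 23. Stack: [5, 23]
BINARY_OP + → 5 + 23 = 28. Stack: [28]
STORE_FAST p → p=28. Stack: []
LOAD_FAST_LOAD_FAST c,b → push 23,-11. Stack: [23, -11]
BINARY_OP // → 23 // -11 = -3. Stack: [-3]
STORE_FAST r → r=-3. Stack: []
LOAD_FAST_LOAD_FAST r,p → push -3,28. Stack: [-3, 28]
BINARY_OP - → -3 - 28 = -31. Stack: [-31]
LOAD_CONST → push 12. Stack: [-31, 12]
LOAD_FAST p → push 28. Stack: [-31, 12, 28]
BINARY_OP // → 12 // 28 = 0. Stack: [-31, 0]
BINARY_OP * → -31 * 0 = 0. Stack: [0]
STORE_FAST r → r=0. Stack: []
LOAD_CONST → push 2. Stack: [2]
LOAD_FAST b → push -11. Stack: [2, -11]
BINARY_OP + → 2 + -11 = -9. Stack: [-9]
LOAD_FAST_LOAD_FAST b,c → push -11,23. Stack: [-9, -11, 23]
BINARY_OP * → -11 * 23 = -253. Stack: [-9, -253]
BINARY_OP % → -9 % -253 = -9. Stack: [-9]
STORE_FAST w → w=-9. Stack: []
LOAD_FAST w → push -9. Stack: [-9]
RETURN_VALUE → return -9.

-9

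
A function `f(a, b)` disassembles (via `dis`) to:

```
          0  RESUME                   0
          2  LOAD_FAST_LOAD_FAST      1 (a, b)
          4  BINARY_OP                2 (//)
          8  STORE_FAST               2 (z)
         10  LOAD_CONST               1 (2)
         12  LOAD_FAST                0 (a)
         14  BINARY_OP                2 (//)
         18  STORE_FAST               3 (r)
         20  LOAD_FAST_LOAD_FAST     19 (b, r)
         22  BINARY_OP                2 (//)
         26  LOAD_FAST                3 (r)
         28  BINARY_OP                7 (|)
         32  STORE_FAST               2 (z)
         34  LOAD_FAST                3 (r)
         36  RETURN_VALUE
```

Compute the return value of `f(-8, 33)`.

LOAD_FAST_LOAD_FAST a,b → push -8,33. Stack: [-8, 33]
BINARY_OP // → -8 // 33 = -1. Stack: [-1]
STORE_FAST z → z=-1. Stack: []
LOAD_CONST → push 2. Stack: [2]
LOAD_FAST a → push -8. Stack: [2, -8]
BINARY_OP // → 2 // -8 = -1. Stack: [-1]
STORE_FAST r → r=-1. Stack: []
LOAD_FAST_LOAD_FAST b,r → push 33,-1. Stack: [33, -1]
BINARY_OP // → 33 // -1 = -33. Stack: [-33]
LOAD_FAST r → push -1. Stack: [-33, -1]
BINARY_OP | → -33 | -1 = -1. Stack: [-1]
STORE_FAST z → z=-1. Stack: []
LOAD_FAST r → push -1. Stack: [-1]
RETURN_VALUE → return -1.

-1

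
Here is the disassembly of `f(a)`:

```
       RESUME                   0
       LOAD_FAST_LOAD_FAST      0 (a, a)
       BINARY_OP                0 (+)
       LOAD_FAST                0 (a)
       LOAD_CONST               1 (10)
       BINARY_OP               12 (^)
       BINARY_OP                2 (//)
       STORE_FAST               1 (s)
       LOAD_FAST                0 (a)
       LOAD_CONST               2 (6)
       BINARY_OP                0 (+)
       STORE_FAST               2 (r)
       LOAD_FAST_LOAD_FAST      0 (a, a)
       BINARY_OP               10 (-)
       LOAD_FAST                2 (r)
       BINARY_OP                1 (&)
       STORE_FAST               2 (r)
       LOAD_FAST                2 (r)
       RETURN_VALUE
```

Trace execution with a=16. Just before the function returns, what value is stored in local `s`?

1

LOAD_FAST_LOAD_FAST a,a → push 16,16. Stack: [16, 16]
BINARY_OP + → 16 + 16 = 32. Stack: [32]
LOAD_FAST a → push 16. Stack: [32, 16]
LOAD_CONST → push 10. Stack: [32, 16, 10]
BINARY_OP ^ → 16 ^ 10 = 26. Stack: [32, 26]
BINARY_OP // → 32 // 26 = 1. Stack: [1]
STORE_FAST s → s=1. Stack: []
LOAD_FAST a → push 16. Stack: [16]
LOAD_CONST → push 6. Stack: [16, 6]
BINARY_OP + → 16 + 6 = 22. Stack: [22]
STORE_FAST r → r=22. Stack: []
LOAD_FAST_LOAD_FAST a,a → push 16,16. Stack: [16, 16]
BINARY_OP - → 16 - 16 = 0. Stack: [0]
LOAD_FAST r → push 22. Stack: [0, 22]
BINARY_OP & → 0 & 22 = 0. Stack: [0]
STORE_FAST r → r=0. Stack: []
LOAD_FAST r → push 0. Stack: [0]
RETURN_VALUE → return 0.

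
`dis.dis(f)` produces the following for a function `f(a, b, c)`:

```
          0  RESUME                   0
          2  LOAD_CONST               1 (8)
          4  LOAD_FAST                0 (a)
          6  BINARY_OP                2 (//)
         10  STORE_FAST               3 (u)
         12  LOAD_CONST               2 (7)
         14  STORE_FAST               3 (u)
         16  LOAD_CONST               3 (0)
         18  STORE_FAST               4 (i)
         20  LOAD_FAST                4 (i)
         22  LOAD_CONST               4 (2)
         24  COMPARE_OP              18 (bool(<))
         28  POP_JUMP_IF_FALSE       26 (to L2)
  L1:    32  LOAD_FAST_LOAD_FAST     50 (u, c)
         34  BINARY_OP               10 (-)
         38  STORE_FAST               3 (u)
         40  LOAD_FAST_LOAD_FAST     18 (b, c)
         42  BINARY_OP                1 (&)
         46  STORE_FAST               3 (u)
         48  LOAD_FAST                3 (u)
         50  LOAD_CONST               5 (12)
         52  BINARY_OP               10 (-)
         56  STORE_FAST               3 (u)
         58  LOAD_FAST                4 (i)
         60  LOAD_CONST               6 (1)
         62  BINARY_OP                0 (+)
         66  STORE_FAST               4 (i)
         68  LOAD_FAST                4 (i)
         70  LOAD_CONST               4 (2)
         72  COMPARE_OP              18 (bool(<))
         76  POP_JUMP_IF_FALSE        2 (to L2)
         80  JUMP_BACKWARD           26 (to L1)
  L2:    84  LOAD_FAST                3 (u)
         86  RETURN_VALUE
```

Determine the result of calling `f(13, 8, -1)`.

LOAD_CONST → push 8. Stack: [8]
LOAD_FAST a → push 13. Stack: [8, 13]
BINARY_OP // → 8 // 13 = 0. Stack: [0]
STORE_FAST u → u=0. Stack: []
LOAD_CONST → push 7. Stack: [7]
STORE_FAST u → u=7. Stack: []
LOAD_CONST → push 0. Stack: [0]
STORE_FAST i → i=0. Stack: []
LOAD_FAST i → push 0. Stack: [0]
LOAD_CONST → push 2. Stack: [0, 2]
COMPARE_OP bool(<) → 0 vs 2 = True. Stack: [True]
POP_JUMP_IF_FALSE → pop True; no jump. Stack: []
LOAD_FAST_LOAD_FAST u,c → push 7,-1. Stack: [7, -1]
BINARY_OP - → 7 - -1 = 8. Stack: [8]
STORE_FAST u → u=8. Stack: []
LOAD_FAST_LOAD_FAST b,c → push 8,-1. Stack: [8, -1]
BINARY_OP & → 8 & -1 = 8. Stack: [8]
STORE_FAST u → u=8. Stack: []
LOAD_FAST u → push 8. Stack: [8]
LOAD_CONST → push 12. Stack: [8, 12]
BINARY_OP - → 8 - 12 = -4. Stack: [-4]
STORE_FAST u → u=-4. Stack: []
LOAD_FAST i → push 0. Stack: [0]
LOAD_CONST → push 1. Stack: [0, 1]
BINARY_OP + → 0 + 1 = 1. Stack: [1]
STORE_FAST i → i=1. Stack: []
LOAD_FAST i → push 1. Stack: [1]
LOAD_CONST → push 2. Stack: [1, 2]
COMPARE_OP bool(<) → 1 vs 2 = True. Stack: [True]
POP_JUMP_IF_FALSE → pop True; no jump. Stack: []
LOAD_FAST_LOAD_FAST u,c → push -4,-1. Stack: [-4, -1]
BINARY_OP - → -4 - -1 = -3. Stack: [-3]
STORE_FAST u → u=-3. Stack: []
LOAD_FAST_LOAD_FAST b,c → push 8,-1. Stack: [8, -1]
BINARY_OP & → 8 & -1 = 8. Stack: [8]
STORE_FAST u → u=8. Stack: []
LOAD_FAST u → push 8. Stack: [8]
LOAD_CONST → push 12. Stack: [8, 12]
BINARY_OP - → 8 - 12 = -4. Stack: [-4]
STORE_FAST u → u=-4. Stack: []
LOAD_FAST i → push 1. Stack: [1]
LOAD_CONST → push 1. Stack: [1, 1]
BINARY_OP + → 1 + 1 = 2. Stack: [2]
STORE_FAST i → i=2. Stack: []
LOAD_FAST i → push 2. Stack: [2]
LOAD_CONST → push 2. Stack: [2, 2]
COMPARE_OP bool(<) → 2 vs 2 = False. Stack: [False]
POP_JUMP_IF_FALSE → pop False; jump. Stack: []
LOAD_FAST u → push -4. Stack: [-4]
RETURN_VALUE → return -4.

-4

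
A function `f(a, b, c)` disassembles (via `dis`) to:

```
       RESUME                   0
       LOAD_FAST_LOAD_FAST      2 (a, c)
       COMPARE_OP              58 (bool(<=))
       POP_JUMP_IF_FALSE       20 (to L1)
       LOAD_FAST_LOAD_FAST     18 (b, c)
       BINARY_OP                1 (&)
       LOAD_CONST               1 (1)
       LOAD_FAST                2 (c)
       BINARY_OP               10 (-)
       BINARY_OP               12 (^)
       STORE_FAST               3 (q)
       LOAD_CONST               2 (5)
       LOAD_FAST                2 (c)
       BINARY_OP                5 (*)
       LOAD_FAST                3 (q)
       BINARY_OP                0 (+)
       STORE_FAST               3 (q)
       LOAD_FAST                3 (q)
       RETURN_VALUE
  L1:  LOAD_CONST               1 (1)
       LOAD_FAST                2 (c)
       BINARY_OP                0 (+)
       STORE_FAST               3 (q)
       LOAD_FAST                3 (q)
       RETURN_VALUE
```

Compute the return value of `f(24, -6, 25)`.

LOAD_FAST_LOAD_FAST a,c → push 24,25. Stack: [24, 25]
COMPARE_OP bool(<=) → 24 vs 25 = True. Stack: [True]
POP_JUMP_IF_FALSE → pop True; no jump. Stack: []
LOAD_FAST_LOAD_FAST b,c → push -6,25. Stack: [-6, 25]
BINARY_OP & → -6 & 25 = 24. Stack: [24]
LOAD_CONST → push 1. Stack: [24, 1]
LOAD_FAST c → push 25. Stack: [24, 1, 25]
BINARY_OP - → 1 - 25 = -24. Stack: [24, -24]
BINARY_OP ^ → 24 ^ -24 = -16. Stack: [-16]
STORE_FAST q → q=-16. Stack: []
LOAD_CONST → push 5. Stack: [5]
LOAD_FAST c → push 25. Stack: [5, 25]
BINARY_OP * → 5 * 25 = 125. Stack: [125]
LOAD_FAST q → push -16. Stack: [125, -16]
BINARY_OP + → 125 + -16 = 109. Stack: [109]
STORE_FAST q → q=109. Stack: []
LOAD_FAST q → push 109. Stack: [109]
RETURN_VALUE → return 109.

109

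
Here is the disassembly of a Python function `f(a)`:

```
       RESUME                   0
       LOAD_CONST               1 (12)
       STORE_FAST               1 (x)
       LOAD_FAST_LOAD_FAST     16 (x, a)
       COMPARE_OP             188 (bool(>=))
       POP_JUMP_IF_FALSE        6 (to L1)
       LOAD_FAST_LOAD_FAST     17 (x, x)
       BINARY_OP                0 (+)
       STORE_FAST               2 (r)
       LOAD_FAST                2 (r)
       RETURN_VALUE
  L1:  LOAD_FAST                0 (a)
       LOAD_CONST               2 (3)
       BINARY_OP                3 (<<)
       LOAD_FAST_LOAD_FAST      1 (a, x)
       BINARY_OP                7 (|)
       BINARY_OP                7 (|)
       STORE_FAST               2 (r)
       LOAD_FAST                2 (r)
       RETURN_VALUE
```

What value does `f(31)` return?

255

LOAD_CONST → push 12. Stack: [12]
STORE_FAST x → x=12. Stack: []
LOAD_FAST_LOAD_FAST x,a → push 12,31. Stack: [12, 31]
COMPARE_OP bool(>=) → 12 vs 31 = False. Stack: [False]
POP_JUMP_IF_FALSE → pop False; jump. Stack: []
LOAD_FAST a → push 31. Stack: [31]
LOAD_CONST → push 3. Stack: [31, 3]
BINARY_OP << → 31 << 3 = 248. Stack: [248]
LOAD_FAST_LOAD_FAST a,x → push 31,12. Stack: [248, 31, 12]
BINARY_OP | → 31 | 12 = 31. Stack: [248, 31]
BINARY_OP | → 248 | 31 = 255. Stack: [255]
STORE_FAST r → r=255. Stack: []
LOAD_FAST r → push 255. Stack: [255]
RETURN_VALUE → return 255.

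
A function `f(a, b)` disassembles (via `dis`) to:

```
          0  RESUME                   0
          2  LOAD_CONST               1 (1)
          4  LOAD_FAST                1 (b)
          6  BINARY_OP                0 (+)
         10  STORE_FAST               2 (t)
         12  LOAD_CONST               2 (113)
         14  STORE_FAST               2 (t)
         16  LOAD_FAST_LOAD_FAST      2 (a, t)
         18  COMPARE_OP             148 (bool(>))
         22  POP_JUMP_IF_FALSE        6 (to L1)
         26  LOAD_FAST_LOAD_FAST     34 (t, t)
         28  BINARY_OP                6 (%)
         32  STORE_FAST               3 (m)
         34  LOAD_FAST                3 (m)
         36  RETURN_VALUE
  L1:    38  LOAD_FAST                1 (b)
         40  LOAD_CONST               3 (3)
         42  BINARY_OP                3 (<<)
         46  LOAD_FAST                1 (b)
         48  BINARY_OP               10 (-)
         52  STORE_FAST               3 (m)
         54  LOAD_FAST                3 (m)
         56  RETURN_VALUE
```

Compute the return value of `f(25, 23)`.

LOAD_CONST → push 1. Stack: [1]
LOAD_FAST b → push 23. Stack: [1, 23]
BINARY_OP + → 1 + 23 = 24. Stack: [24]
STORE_FAST t → t=24. Stack: []
LOAD_CONST → push 113. Stack: [113]
STORE_FAST t → t=113. Stack: []
LOAD_FAST_LOAD_FAST a,t → push 25,113. Stack: [25, 113]
COMPARE_OP bool(>) → 25 vs 113 = False. Stack: [False]
POP_JUMP_IF_FALSE → pop False; jump. Stack: []
LOAD_FAST b → push 23. Stack: [23]
LOAD_CONST → push 3. Stack: [23, 3]
BINARY_OP << → 23 << 3 = 184. Stack: [184]
LOAD_FAST b → push 23. Stack: [184, 23]
BINARY_OP - → 184 - 23 = 161. Stack: [161]
STORE_FAST m → m=161. Stack: []
LOAD_FAST m → push 161. Stack: [161]
RETURN_VALUE → return 161.

161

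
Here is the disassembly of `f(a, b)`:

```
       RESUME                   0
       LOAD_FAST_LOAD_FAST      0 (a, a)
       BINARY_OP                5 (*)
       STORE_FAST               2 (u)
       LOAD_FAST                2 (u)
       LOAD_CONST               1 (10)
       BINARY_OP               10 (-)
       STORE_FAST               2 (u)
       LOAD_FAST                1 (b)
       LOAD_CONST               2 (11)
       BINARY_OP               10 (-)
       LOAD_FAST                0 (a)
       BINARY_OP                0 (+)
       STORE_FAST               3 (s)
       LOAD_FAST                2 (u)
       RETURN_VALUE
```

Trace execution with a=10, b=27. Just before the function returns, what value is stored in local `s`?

26

LOAD_FAST_LOAD_FAST a,a → push 10,10. Stack: [10, 10]
BINARY_OP * → 10 * 10 = 100. Stack: [100]
STORE_FAST u → u=100. Stack: []
LOAD_FAST u → push 100. Stack: [100]
LOAD_CONST → push 10. Stack: [100, 10]
BINARY_OP - → 100 - 10 = 90. Stack: [90]
STORE_FAST u → u=90. Stack: []
LOAD_FAST b → push 27. Stack: [27]
LOAD_CONST → push 11. Stack: [27, 11]
BINARY_OP - → 27 - 11 = 16. Stack: [16]
LOAD_FAST a → push 10. Stack: [16, 10]
BINARY_OP + → 16 + 10 = 26. Stack: [26]
STORE_FAST s → s=26. Stack: []
LOAD_FAST u → push 90. Stack: [90]
RETURN_VALUE → return 90.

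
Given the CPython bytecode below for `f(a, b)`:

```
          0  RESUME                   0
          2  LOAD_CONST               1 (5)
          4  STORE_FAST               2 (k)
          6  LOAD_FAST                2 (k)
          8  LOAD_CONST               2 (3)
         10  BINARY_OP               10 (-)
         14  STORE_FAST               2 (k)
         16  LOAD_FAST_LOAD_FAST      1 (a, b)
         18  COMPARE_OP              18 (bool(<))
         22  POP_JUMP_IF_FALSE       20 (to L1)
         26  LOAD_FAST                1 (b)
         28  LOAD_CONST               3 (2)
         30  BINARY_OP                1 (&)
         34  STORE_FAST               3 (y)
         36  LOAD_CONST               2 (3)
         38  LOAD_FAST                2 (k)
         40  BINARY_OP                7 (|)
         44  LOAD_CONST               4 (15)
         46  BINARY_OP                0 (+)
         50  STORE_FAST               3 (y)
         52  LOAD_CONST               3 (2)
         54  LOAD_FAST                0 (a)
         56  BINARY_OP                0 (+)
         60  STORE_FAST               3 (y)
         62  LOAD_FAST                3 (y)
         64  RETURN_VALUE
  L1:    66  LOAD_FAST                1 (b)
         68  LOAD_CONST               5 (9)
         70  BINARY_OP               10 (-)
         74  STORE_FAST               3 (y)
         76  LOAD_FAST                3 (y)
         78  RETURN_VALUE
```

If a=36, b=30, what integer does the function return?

21

LOAD_CONST → push 5. Stack: [5]
STORE_FAST k → k=5. Stack: []
LOAD_FAST k → push 5. Stack: [5]
LOAD_CONST → push 3. Stack: [5, 3]
BINARY_OP - → 5 - 3 = 2. Stack: [2]
STORE_FAST k → k=2. Stack: []
LOAD_FAST_LOAD_FAST a,b → push 36,30. Stack: [36, 30]
COMPARE_OP bool(<) → 36 vs 30 = False. Stack: [False]
POP_JUMP_IF_FALSE → pop False; jump. Stack: []
LOAD_FAST b → push 30. Stack: [30]
LOAD_CONST → push 9. Stack: [30, 9]
BINARY_OP - → 30 - 9 = 21. Stack: [21]
STORE_FAST y → y=21. Stack: []
LOAD_FAST y → push 21. Stack: [21]
RETURN_VALUE → return 21.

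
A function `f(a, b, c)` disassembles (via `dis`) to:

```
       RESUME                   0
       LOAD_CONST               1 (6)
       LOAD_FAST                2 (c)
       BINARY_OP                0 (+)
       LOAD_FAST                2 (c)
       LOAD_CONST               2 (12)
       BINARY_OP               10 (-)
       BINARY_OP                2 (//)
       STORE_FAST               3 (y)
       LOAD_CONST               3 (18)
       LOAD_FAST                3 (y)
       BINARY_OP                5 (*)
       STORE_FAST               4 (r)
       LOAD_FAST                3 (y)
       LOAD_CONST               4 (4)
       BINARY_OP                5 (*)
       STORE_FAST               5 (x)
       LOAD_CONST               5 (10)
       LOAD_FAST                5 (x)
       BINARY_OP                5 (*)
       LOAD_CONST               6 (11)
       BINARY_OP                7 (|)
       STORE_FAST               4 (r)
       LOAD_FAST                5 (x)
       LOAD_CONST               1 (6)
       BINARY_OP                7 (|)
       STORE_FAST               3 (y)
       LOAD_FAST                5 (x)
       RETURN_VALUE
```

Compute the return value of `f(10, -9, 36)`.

4

LOAD_CONST → push 6. Stack: [6]
LOAD_FAST c → push 36. Stack: [6, 36]
BINARY_OP + → 6 + 36 = 42. Stack: [42]
LOAD_FAST c → push 36. Stack: [42, 36]
LOAD_CONST → push 12. Stack: [42, 36, 12]
BINARY_OP - → 36 - 12 = 24. Stack: [42, 24]
BINARY_OP // → 42 // 24 = 1. Stack: [1]
STORE_FAST y → y=1. Stack: []
LOAD_CONST → push 18. Stack: [18]
LOAD_FAST y → push 1. Stack: [18, 1]
BINARY_OP * → 18 * 1 = 18. Stack: [18]
STORE_FAST r → r=18. Stack: []
LOAD_FAST y → push 1. Stack: [1]
LOAD_CONST → push 4. Stack: [1, 4]
BINARY_OP * → 1 * 4 = 4. Stack: [4]
STORE_FAST x → x=4. Stack: []
LOAD_CONST → push 10. Stack: [10]
LOAD_FAST x → push 4. Stack: [10, 4]
BINARY_OP * → 10 * 4 = 40. Stack: [40]
LOAD_CONST → push 11. Stack: [40, 11]
BINARY_OP | → 40 | 11 = 43. Stack: [43]
STORE_FAST r → r=43. Stack: []
LOAD_FAST x → push 4. Stack: [4]
LOAD_CONST → push 6. Stack: [4, 6]
BINARY_OP | → 4 | 6 = 6. Stack: [6]
STORE_FAST y → y=6. Stack: []
LOAD_FAST x → push 4. Stack: [4]
RETURN_VALUE → return 4.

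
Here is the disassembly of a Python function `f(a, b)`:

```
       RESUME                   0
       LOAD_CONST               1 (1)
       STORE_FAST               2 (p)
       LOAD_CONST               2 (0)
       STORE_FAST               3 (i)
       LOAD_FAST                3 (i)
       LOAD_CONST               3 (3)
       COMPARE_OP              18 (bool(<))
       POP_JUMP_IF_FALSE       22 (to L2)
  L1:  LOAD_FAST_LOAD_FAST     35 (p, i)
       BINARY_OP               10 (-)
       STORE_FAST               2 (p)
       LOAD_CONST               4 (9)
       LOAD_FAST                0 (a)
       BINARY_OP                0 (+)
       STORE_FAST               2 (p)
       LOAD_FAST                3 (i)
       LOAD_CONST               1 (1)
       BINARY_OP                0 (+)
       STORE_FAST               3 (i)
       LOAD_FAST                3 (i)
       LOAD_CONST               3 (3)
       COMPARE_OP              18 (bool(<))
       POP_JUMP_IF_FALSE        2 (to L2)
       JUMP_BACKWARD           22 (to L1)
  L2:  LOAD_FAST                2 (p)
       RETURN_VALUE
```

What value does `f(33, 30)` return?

LOAD_CONST → push 1. Stack: [1]
STORE_FAST p → p=1. Stack: []
LOAD_CONST → push 0. Stack: [0]
STORE_FAST i → i=0. Stack: []
LOAD_FAST i → push 0. Stack: [0]
LOAD_CONST → push 3. Stack: [0, 3]
COMPARE_OP bool(<) → 0 vs 3 = True. Stack: [True]
POP_JUMP_IF_FALSE → pop True; no jump. Stack: []
LOAD_FAST_LOAD_FAST p,i → push 1,0. Stack: [1, 0]
BINARY_OP - → 1 - 0 = 1. Stack: [1]
STORE_FAST p → p=1. Stack: []
LOAD_CONST → push 9. Stack: [9]
LOAD_FAST a → push 33. Stack: [9, 33]
BINARY_OP + → 9 + 33 = 42. Stack: [42]
STORE_FAST p → p=42. Stack: []
LOAD_FAST i → push 0. Stack: [0]
LOAD_CONST → push 1. Stack: [0, 1]
BINARY_OP + → 0 + 1 = 1. Stack: [1]
STORE_FAST i → i=1. Stack: []
LOAD_FAST i → push 1. Stack: [1]
LOAD_CONST → push 3. Stack: [1, 3]
COMPARE_OP bool(<) → 1 vs 3 = True. Stack: [True]
POP_JUMP_IF_FALSE → pop True; no jump. Stack: []
LOAD_FAST_LOAD_FAST p,i → push 42,1. Stack: [42, 1]
BINARY_OP - → 42 - 1 = 41. Stack: [41]
STORE_FAST p → p=41. Stack: []
LOAD_CONST → push 9. Stack: [9]
LOAD_FAST a → push 33. Stack: [9, 33]
BINARY_OP + → 9 + 33 = 42. Stack: [42]
STORE_FAST p → p=42. Stack: []
LOAD_FAST i → push 1. Stack: [1]
LOAD_CONST → push 1. Stack: [1, 1]
BINARY_OP + → 1 + 1 = 2. Stack: [2]
STORE_FAST i → i=2. Stack: []
LOAD_FAST i → push 2. Stack: [2]
LOAD_CONST → push 3. Stack: [2, 3]
COMPARE_OP bool(<) → 2 vs 3 = True. Stack: [True]
POP_JUMP_IF_FALSE → pop True; no jump. Stack: []
LOAD_FAST_LOAD_FAST p,i → push 42,2. Stack: [42, 2]
BINARY_OP - → 42 - 2 = 40. Stack: [40]
STORE_FAST p → p=40. Stack: []
LOAD_CONST → push 9. Stack: [9]
LOAD_FAST a → push 33. Stack: [9, 33]
BINARY_OP + → 9 + 33 = 42. Stack: [42]
STORE_FAST p → p=42. Stack: []
LOAD_FAST i → push 2. Stack: [2]
LOAD_CONST → push 1. Stack: [2, 1]
BINARY_OP + → 2 + 1 = 3. Stack: [3]
STORE_FAST i → i=3. Stack: []
LOAD_FAST i → push 3. Stack: [3]
LOAD_CONST → push 3. Stack: [3, 3]
COMPARE_OP bool(<) → 3 vs 3 = False. Stack: [False]
POP_JUMP_IF_FALSE → pop False; jump. Stack: []
LOAD_FAST p → push 42. Stack: [42]
RETURN_VALUE → return 42.

42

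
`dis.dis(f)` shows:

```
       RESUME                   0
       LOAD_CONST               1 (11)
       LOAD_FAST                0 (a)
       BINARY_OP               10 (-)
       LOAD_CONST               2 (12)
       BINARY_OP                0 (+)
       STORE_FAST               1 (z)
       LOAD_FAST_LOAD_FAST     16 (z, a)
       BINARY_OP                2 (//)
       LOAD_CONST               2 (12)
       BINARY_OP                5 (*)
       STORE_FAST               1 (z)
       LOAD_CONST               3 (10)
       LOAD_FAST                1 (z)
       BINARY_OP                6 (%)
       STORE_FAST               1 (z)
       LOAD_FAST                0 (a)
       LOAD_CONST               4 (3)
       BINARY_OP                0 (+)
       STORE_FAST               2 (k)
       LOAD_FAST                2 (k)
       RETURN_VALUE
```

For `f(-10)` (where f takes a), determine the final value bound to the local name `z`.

LOAD_CONST → push 11. Stack: [11]
LOAD_FAST a → push -10. Stack: [11, -10]
BINARY_OP - → 11 - -10 = 21. Stack: [21]
LOAD_CONST → push 12. Stack: [21, 12]
BINARY_OP + → 21 + 12 = 33. Stack: [33]
STORE_FAST z → z=33. Stack: []
LOAD_FAST_LOAD_FAST z,a → push 33,-10. Stack: [33, -10]
BINARY_OP // → 33 // -10 = -4. Stack: [-4]
LOAD_CONST → push 12. Stack: [-4, 12]
BINARY_OP * → -4 * 12 = -48. Stack: [-48]
STORE_FAST z → z=-48. Stack: []
LOAD_CONST → push 10. Stack: [10]
LOAD_FAST z → push -48. Stack: [10, -48]
BINARY_OP % → 10 % -48 = -38. Stack: [-38]
STORE_FAST z → z=-38. Stack: []
LOAD_FAST a → push -10. Stack: [-10]
LOAD_CONST → push 3. Stack: [-10, 3]
BINARY_OP + → -10 + 3 = -7. Stack: [-7]
STORE_FAST k → k=-7. Stack: []
LOAD_FAST k → push -7. Stack: [-7]
RETURN_VALUE → return -7.

-38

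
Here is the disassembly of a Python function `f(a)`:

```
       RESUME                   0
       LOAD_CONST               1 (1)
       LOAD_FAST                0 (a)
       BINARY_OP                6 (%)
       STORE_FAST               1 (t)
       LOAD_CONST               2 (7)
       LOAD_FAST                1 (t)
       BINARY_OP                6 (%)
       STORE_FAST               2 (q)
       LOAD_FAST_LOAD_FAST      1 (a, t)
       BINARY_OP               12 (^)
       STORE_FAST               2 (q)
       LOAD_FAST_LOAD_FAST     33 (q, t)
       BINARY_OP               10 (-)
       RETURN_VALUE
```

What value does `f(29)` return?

LOAD_CONST → push 1. Stack: [1]
LOAD_FAST a → push 29. Stack: [1, 29]
BINARY_OP % → 1 % 29 = 1. Stack: [1]
STORE_FAST t → t=1. Stack: []
LOAD_CONST → push 7. Stack: [7]
LOAD_FAST t → push 1. Stack: [7, 1]
BINARY_OP % → 7 % 1 = 0. Stack: [0]
STORE_FAST q → q=0. Stack: []
LOAD_FAST_LOAD_FAST a,t → push 29,1. Stack: [29, 1]
BINARY_OP ^ → 29 ^ 1 = 28. Stack: [28]
STORE_FAST q → q=28. Stack: []
LOAD_FAST_LOAD_FAST q,t → push 28,1. Stack: [28, 1]
BINARY_OP - → 28 - 1 = 27. Stack: [27]
RETURN_VALUE → return 27.

27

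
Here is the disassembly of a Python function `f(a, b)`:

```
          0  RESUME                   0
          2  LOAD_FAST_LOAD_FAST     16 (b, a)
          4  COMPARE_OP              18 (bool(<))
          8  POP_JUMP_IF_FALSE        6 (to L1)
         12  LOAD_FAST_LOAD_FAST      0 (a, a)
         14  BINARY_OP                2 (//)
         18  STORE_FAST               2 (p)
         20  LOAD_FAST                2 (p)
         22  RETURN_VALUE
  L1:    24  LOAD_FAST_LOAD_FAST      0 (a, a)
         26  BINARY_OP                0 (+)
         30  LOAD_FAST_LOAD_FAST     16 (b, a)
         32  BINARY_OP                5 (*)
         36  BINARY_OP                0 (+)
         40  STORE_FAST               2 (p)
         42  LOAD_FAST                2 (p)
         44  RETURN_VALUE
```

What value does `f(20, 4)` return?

1

LOAD_FAST_LOAD_FAST b,a → push 4,20. Stack: [4, 20]
COMPARE_OP bool(<) → 4 vs 20 = True. Stack: [True]
POP_JUMP_IF_FALSE → pop True; no jump. Stack: []
LOAD_FAST_LOAD_FAST a,a → push 20,20. Stack: [20, 20]
BINARY_OP // → 20 // 20 = 1. Stack: [1]
STORE_FAST p → p=1. Stack: []
LOAD_FAST p → push 1. Stack: [1]
RETURN_VALUE → return 1.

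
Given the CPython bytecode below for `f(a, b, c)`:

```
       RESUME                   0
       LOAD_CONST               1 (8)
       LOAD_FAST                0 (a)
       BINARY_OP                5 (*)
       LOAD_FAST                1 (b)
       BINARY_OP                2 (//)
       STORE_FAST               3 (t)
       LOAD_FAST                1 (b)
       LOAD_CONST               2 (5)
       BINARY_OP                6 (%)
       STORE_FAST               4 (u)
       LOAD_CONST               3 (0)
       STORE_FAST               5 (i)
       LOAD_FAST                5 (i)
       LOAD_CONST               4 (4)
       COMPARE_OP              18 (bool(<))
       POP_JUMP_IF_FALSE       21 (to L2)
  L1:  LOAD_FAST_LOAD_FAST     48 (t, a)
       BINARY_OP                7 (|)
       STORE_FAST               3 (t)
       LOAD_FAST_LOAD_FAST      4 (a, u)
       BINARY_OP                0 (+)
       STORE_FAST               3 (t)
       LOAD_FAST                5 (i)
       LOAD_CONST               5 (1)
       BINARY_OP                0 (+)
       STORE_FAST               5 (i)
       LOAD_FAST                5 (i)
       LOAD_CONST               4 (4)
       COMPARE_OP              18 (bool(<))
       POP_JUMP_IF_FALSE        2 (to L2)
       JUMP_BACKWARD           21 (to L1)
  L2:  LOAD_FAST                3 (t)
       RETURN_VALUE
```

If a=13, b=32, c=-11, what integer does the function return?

LOAD_CONST → push 8
LOAD_FAST a → push 13
BINARY_OP * → 8 * 13 = 104
LOAD_FAST b → push 32
BINARY_OP // → 104 // 32 = 3
STORE_FAST t → t=3
LOAD_FAST b → push 32
LOAD_CONST → push 5
BINARY_OP % → 32 % 5 = 2
STORE_FAST u → u=2
LOAD_CONST → push 0
STORE_FAST i → i=0
LOAD_FAST i → push 0
LOAD_CONST → push 4
COMPARE_OP bool(<) → 0 vs 4 = True
POP_JUMP_IF_FALSE → pop True; no jump
LOAD_FAST_LOAD_FAST t,a → push 3,13
BINARY_OP | → 3 | 13 = 15
STORE_FAST t → t=15
LOAD_FAST_LOAD_FAST a,u → push 13,2
BINARY_OP + → 13 + 2 = 15
STORE_FAST t → t=15
LOAD_FAST i → push 0
LOAD_CONST → push 1
BINARY_OP + → 0 + 1 = 1
STORE_FAST i → i=1
LOAD_FAST i → push 1
LOAD_CONST → push 4
COMPARE_OP bool(<) → 1 vs 4 = True
POP_JUMP_IF_FALSE → pop True; no jump
LOAD_FAST_LOAD_FAST t,a → push 15,13
BINARY_OP | → 15 | 13 = 15
STORE_FAST t → t=15
LOAD_FAST_LOAD_FAST a,u → push 13,2
BINARY_OP + → 13 + 2 = 15
STORE_FAST t → t=15
LOAD_FAST i → push 1
LOAD_CONST → push 1
BINARY_OP + → 1 + 1 = 2
STORE_FAST i → i=2
LOAD_FAST i → push 2
LOAD_CONST → push 4
COMPARE_OP bool(<) → 2 vs 4 = True
POP_JUMP_IF_FALSE → pop True; no jump
LOAD_FAST_LOAD_FAST t,a → push 15,13
BINARY_OP | → 15 | 13 = 15
STORE_FAST t → t=15
LOAD_FAST_LOAD_FAST a,u → push 13,2
BINARY_OP + → 13 + 2 = 15
STORE_FAST t → t=15
LOAD_FAST i → push 2
LOAD_CONST → push 1
BINARY_OP + → 2 + 1 = 3
STORE_FAST i → i=3
LOAD_FAST i → push 3
LOAD_CONST → push 4
COMPARE_OP bool(<) → 3 vs 4 = True
POP_JUMP_IF_FALSE → pop True; no jump
LOAD_FAST_LOAD_FAST t,a → push 15,13
BINARY_OP | → 15 | 13 = 15
STORE_FAST t → t=15
LOAD_FAST_LOAD_FAST a,u → push 13,2
BINARY_OP + → 13 + 2 = 15
STORE_FAST t → t=15
LOAD_FAST i → push 3
LOAD_CONST → push 1
BINARY_OP + → 3 + 1 = 4
STORE_FAST i → i=4
LOAD_FAST i → push 4
LOAD_CONST → push 4
COMPARE_OP bool(<) → 4 vs 4 = False
POP_JUMP_IF_FALSE → pop False; jump
LOAD_FAST t → push 15
RETURN_VALUE → return 15.

15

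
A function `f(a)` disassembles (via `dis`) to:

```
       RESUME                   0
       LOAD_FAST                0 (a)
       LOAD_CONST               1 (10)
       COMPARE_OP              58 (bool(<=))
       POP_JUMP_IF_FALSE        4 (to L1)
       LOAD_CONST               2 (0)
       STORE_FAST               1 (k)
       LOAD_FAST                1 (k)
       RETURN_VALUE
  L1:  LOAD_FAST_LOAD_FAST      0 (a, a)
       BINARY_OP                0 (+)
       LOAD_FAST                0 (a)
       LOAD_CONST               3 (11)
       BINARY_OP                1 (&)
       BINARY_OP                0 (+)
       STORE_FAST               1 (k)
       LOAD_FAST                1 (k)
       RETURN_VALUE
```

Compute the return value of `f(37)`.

LOAD_FAST a → push 37. Stack: [37]
LOAD_CONST → push 10. Stack: [37, 10]
COMPARE_OP bool(<=) → 37 vs 10 = False. Stack: [False]
POP_JUMP_IF_FALSE → pop False; jump. Stack: []
LOAD_FAST_LOAD_FAST a,a → push 37,37. Stack: [37, 37]
BINARY_OP + → 37 + 37 = 74. Stack: [74]
LOAD_FAST a → push 37. Stack: [74, 37]
LOAD_CONST → push 11. Stack: [74, 37, 11]
BINARY_OP & → 37 & 11 = 1. Stack: [74, 1]
BINARY_OP + → 74 + 1 = 75. Stack: [75]
STORE_FAST k → k=75. Stack: []
LOAD_FAST k → push 75. Stack: [75]
RETURN_VALUE → return 75.

75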